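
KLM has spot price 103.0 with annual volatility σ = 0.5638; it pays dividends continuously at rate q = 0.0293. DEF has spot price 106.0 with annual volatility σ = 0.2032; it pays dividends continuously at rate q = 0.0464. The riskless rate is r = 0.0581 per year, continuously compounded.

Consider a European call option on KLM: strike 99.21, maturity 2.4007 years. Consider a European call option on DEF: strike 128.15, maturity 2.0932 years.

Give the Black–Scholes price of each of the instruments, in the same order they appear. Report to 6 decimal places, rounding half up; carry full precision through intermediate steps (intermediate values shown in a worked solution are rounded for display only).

[KLM call K=99.21]
σ√T = 0.5638·√2.4007 = 0.873563
d₁ = (ln(S/K) + (r−q+σ²/2)T) / (σ√T) = (ln(103.0/99.21) + (0.0581−0.0293+0.5638²/2)·2.4007) / 0.873563 = (0.037490 + 0.450696) / 0.873563 = 0.558845
d₂ = d₁ − σ√T = 0.558845 − 0.873563 = -0.314718
e^{−rT} = 0.869810
e^{−qT} = 0.932076
N(d₁) = 0.711866,  N(d₂) = 0.376488
price = S·e^{−qT}·N(d₁) − K·e^{−rT}·N(d₂) = 68.341914 − 32.488599 = 35.853315
[DEF call K=128.15]
σ√T = 0.2032·√2.0932 = 0.293988
d₁ = (ln(S/K) + (r−q+σ²/2)T) / (σ√T) = (ln(106.0/128.15) + (0.0581−0.0464+0.2032²/2)·2.0932) / 0.293988 = (-0.189762 + 0.067705) / 0.293988 = -0.415179
d₂ = d₁ − σ√T = -0.415179 − 0.293988 = -0.709167
e^{−rT} = 0.885489
e^{−qT} = 0.907443
N(d₁) = 0.339005,  N(d₂) = 0.239110
price = S·e^{−qT}·N(d₁) − K·e^{−rT}·N(d₂) = 32.608574 − 27.133169 = 5.475405

price(KLM call K=99.21) = 35.853315
price(DEF call K=128.15) = 5.475405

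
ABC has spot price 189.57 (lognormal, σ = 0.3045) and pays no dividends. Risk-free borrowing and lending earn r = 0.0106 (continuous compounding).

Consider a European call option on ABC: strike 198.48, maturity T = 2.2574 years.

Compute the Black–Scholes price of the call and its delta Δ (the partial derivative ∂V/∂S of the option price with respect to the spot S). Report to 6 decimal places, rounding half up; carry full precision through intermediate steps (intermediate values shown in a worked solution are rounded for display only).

price = 32.612603
Δ = 0.571683

σ√T = 0.3045·√2.2574 = 0.457500
d₁ = (ln(S/K) + (r+σ²/2)T) / (σ√T) = (ln(189.57/198.48) + (0.0106+0.3045²/2)·2.2574) / 0.457500 = (-0.045930 + 0.128582) / 0.457500 = 0.180659
d₂ = d₁ − σ√T = 0.180659 − 0.457500 = -0.276841
e^{−rT} = 0.976356
N(d₁) = 0.571683,  N(d₂) = 0.390951
Call price V = S·N(d₁) − K·e^{−rT}·N(d₂) = 108.373864 − 75.761261 = 32.612603
Δ = N(d₁) = 0.571683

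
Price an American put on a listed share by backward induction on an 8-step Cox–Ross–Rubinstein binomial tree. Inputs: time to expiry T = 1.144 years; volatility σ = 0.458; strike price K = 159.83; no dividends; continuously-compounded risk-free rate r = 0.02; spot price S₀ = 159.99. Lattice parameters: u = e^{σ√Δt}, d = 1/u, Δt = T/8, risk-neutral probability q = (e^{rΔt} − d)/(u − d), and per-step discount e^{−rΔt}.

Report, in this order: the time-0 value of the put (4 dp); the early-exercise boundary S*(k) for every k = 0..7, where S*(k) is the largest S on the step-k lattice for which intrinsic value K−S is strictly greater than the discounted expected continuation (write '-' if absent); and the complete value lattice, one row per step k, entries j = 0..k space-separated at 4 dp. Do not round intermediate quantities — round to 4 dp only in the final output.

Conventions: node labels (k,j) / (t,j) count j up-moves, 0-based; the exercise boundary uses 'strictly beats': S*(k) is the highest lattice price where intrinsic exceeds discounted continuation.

price = 28.3845
boundary = - - - - 80.0246 95.1570 113.1510 134.5475
tree:
28.3845
38.7379 16.6491
51.2138 24.6247 7.5767
65.2674 35.3623 12.4241 2.0471
79.8054 48.9453 19.9547 3.8377 0.0000
92.5314 64.6730 31.1541 7.1942 0.0000 0.0000
103.2336 79.8054 46.6790 13.4866 0.0000 0.0000 0.0000
112.2339 92.5314 64.6730 25.2825 0.0000 0.0000 0.0000 0.0000
119.8029 103.2336 79.8054 46.6790 0.0000 0.0000 0.0000 0.0000 0.0000

Δt=0.14300  u=1.18910  d=0.84097  q=0.46504  discount=0.99714
step 8 (expiry): payoffs max(K−S,0) = 119.8029 103.2336 79.8054 46.6790 0.0000 0.0000 0.0000 0.0000 0.0000
step 7: (k=7,j=0): S=47.5961, K−S=112.2339, hold=111.7774 ⇒ V=112.2339 exercise | (k=7,j=1): S=67.2986, K−S=92.5314, hold=92.0749 ⇒ V=92.5314 exercise | (k=7,j=2): S=95.1570, K−S=64.6730, hold=64.2165 ⇒ V=64.6730 exercise | (k=7,j=3): S=134.5475, K−S=25.2825, hold=24.9003 ⇒ V=25.2825 exercise | (k=7,j=4): S=190.2436, K−S=0.0000, hold=0.0000 ⇒ V=0.0000 continue | (k=7,j=5): S=268.9954, K−S=0.0000, hold=0.0000 ⇒ V=0.0000 continue | (k=7,j=6): S=380.3465, K−S=0.0000, hold=0.0000 ⇒ V=0.0000 continue | (k=7,j=7): S=537.7916, K−S=0.0000, hold=0.0000 ⇒ V=0.0000 continue  boundary S*=134.5475
step 6: (k=6,j=0): S=56.5964, K−S=103.2336, hold=102.7771 ⇒ V=103.2336 exercise | (k=6,j=1): S=80.0246, K−S=79.8054, hold=79.3489 ⇒ V=79.8054 exercise | (k=6,j=2): S=113.1510, K−S=46.6790, hold=46.2226 ⇒ V=46.6790 exercise | (k=6,j=3): S=159.9900, K−S=0.0000, hold=13.4866 ⇒ V=13.4866 continue | (k=6,j=4): S=226.2182, K−S=0.0000, hold=0.0000 ⇒ V=0.0000 continue | (k=6,j=5): S=319.8616, K−S=0.0000, hold=0.0000 ⇒ V=0.0000 continue | (k=6,j=6): S=452.2689, K−S=0.0000, hold=0.0000 ⇒ V=0.0000 continue  boundary S*=113.1510
step 5: (k=5,j=0): S=67.2986, K−S=92.5314, hold=92.0749 ⇒ V=92.5314 exercise | (k=5,j=1): S=95.1570, K−S=64.6730, hold=64.2165 ⇒ V=64.6730 exercise | (k=5,j=2): S=134.5475, K−S=25.2825, hold=31.1541 ⇒ V=31.1541 continue | (k=5,j=3): S=190.2436, K−S=0.0000, hold=7.1942 ⇒ V=7.1942 continue | (k=5,j=4): S=268.9954, K−S=0.0000, hold=0.0000 ⇒ V=0.0000 continue | (k=5,j=5): S=380.3465, K−S=0.0000, hold=0.0000 ⇒ V=0.0000 continue  boundary S*=95.1570
step 4: (k=4,j=0): S=80.0246, K−S=79.8054, hold=79.3489 ⇒ V=79.8054 exercise | (k=4,j=1): S=113.1510, K−S=46.6790, hold=48.9453 ⇒ V=48.9453 continue | (k=4,j=2): S=159.9900, K−S=0.0000, hold=19.9547 ⇒ V=19.9547 continue | (k=4,j=3): S=226.2182, K−S=0.0000, hold=3.8377 ⇒ V=3.8377 continue | (k=4,j=4): S=319.8616, K−S=0.0000, hold=0.0000 ⇒ V=0.0000 continue  boundary S*=80.0246
step 3: (k=3,j=0): S=95.1570, K−S=64.6730, hold=65.2674 ⇒ V=65.2674 continue | (k=3,j=1): S=134.5475, K−S=25.2825, hold=35.3623 ⇒ V=35.3623 continue | (k=3,j=2): S=190.2436, K−S=0.0000, hold=12.4241 ⇒ V=12.4241 continue | (k=3,j=3): S=268.9954, K−S=0.0000, hold=2.0471 ⇒ V=2.0471 continue  boundary S*=-
step 2: (k=2,j=0): S=113.1510, K−S=46.6790, hold=51.2138 ⇒ V=51.2138 continue | (k=2,j=1): S=159.9900, K−S=0.0000, hold=24.6247 ⇒ V=24.6247 continue | (k=2,j=2): S=226.2182, K−S=0.0000, hold=7.5767 ⇒ V=7.5767 continue  boundary S*=-
step 1: (k=1,j=0): S=134.5475, K−S=25.2825, hold=38.7379 ⇒ V=38.7379 continue | (k=1,j=1): S=190.2436, K−S=0.0000, hold=16.6491 ⇒ V=16.6491 continue  boundary S*=-
step 0: (k=0,j=0): S=159.9900, K−S=0.0000, hold=28.3845 ⇒ V=28.3845 continue  boundary S*=-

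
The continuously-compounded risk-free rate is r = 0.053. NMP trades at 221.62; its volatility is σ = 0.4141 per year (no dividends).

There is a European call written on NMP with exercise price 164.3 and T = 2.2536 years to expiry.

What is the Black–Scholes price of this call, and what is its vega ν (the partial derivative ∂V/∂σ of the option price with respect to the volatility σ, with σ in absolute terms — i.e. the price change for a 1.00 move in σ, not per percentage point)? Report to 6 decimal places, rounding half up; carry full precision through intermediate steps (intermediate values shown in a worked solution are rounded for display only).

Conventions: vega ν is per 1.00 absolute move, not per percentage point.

σ√T = 0.4141·√2.2536 = 0.621647
d₁ = (ln(S/K) + (r+σ²/2)T) / (σ√T) = (ln(221.62/164.3) + (0.053+0.4141²/2)·2.2536) / 0.621647 = (0.299270 + 0.312663) / 0.621647 = 0.984375
d₂ = d₁ − σ√T = 0.984375 − 0.621647 = 0.362728
e^{−rT} = 0.887417
N(d₁) = 0.837534,  N(d₂) = 0.641596
Call price V = S·N(d₁) − K·e^{−rT}·N(d₂) = 185.614361 − 93.546318 = 92.068043
φ(d₁) = (1/√(2π))·e^{−d₁²/2} = 0.245751
ν = S·φ(d₁)·√T = 81.760429

price = 92.068043
ν = 81.760429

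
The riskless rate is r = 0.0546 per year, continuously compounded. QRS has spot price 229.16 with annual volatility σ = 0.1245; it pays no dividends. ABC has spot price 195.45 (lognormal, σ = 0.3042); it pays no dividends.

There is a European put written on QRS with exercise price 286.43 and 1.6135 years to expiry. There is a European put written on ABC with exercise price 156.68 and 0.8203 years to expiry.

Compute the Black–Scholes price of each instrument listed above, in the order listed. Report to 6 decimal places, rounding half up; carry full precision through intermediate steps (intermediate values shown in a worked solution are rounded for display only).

price(QRS put K=286.43) = 37.344842
price(ABC put K=156.68) = 4.171521

[QRS put K=286.43]
σ√T = 0.1245·√1.6135 = 0.158144
d₁ = (ln(S/K) + (r+σ²/2)T) / (σ√T) = (ln(229.16/286.43) + (0.0546+0.1245²/2)·1.6135) / 0.158144 = (-0.223074 + 0.100602) / 0.158144 = -0.774430
d₂ = d₁ − σ√T = -0.774430 − 0.158144 = -0.932575
e^{−rT} = 0.915672
N(−d₁) = 0.780662,  N(−d₂) = 0.824480
price = K·e^{−rT}·N(−d₂) − S·N(−d₁) = 216.241295 − 178.896454 = 37.344842
[ABC put K=156.68]
σ√T = 0.3042·√0.8203 = 0.275515
d₁ = (ln(S/K) + (r+σ²/2)T) / (σ√T) = (ln(195.45/156.68) + (0.0546+0.3042²/2)·0.8203) / 0.275515 = (0.221099 + 0.082743) / 0.275515 = 1.102813
d₂ = d₁ − σ√T = 1.102813 − 0.275515 = 0.827298
e^{−rT} = 0.956200
N(−d₁) = 0.135054,  N(−d₂) = 0.204034
price = K·e^{−rT}·N(−d₂) − S·N(−d₁) = 30.567858 − 26.396337 = 4.171521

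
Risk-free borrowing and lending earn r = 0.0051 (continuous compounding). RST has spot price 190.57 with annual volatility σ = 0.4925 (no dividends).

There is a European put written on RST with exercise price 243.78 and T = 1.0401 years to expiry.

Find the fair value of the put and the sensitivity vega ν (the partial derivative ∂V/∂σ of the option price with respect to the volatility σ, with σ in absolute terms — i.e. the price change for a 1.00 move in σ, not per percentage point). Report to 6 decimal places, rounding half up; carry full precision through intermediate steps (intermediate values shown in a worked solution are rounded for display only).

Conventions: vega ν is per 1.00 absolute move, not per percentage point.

σ√T = 0.4925·√1.0401 = 0.502278
d₁ = (ln(S/K) + (r+σ²/2)T) / (σ√T) = (ln(190.57/243.78) + (0.0051+0.4925²/2)·1.0401) / 0.502278 = (-0.246247 + 0.131446) / 0.502278 = -0.228560
d₂ = d₁ − σ√T = -0.228560 − 0.502278 = -0.730838
e^{−rT} = 0.994710
N(−d₁) = 0.590395,  N(−d₂) = 0.767561
Put price V = K·e^{−rT}·N(−d₂) − S·N(−d₁) = 186.126066 − 112.511510 = 73.614557
φ(d₁) = (1/√(2π))·e^{−d₁²/2} = 0.388657
ν = S·φ(d₁)·√T = 75.536771

price = 73.614557
ν = 75.536771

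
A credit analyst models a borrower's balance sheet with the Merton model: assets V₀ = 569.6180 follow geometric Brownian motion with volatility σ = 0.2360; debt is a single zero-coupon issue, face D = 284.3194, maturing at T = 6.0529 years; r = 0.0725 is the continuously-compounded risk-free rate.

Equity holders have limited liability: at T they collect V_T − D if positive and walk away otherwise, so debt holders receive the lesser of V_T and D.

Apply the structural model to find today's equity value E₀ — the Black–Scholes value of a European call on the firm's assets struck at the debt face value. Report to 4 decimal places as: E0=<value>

E0=388.0414

Work the structural quantities from V₀ = 569.6180 against face 284.3194:
d₁ = [ln(V₀/D) + (r + σ²/2)T] / (σ√T)
   = [ln(569.6180/284.3194) + (0.0725 + 0.5·0.2360²)·6.0529] / (0.2360·√6.0529)
   = [0.694868 + 0.607396] / 0.580622 = 2.242876
d₂ = d₁ − σ√T = 2.242876 − 0.580622 = 1.662254
N(d₁) = 0.987548,  N(d₂) = 0.951769,  e^(−rT) = 0.644787
E₀ = V₀·N(d₁) − D·e^(−rT)·N(d₂)
   = 569.6180·0.987548 − 284.3194·0.644787·0.951769 = 388.041396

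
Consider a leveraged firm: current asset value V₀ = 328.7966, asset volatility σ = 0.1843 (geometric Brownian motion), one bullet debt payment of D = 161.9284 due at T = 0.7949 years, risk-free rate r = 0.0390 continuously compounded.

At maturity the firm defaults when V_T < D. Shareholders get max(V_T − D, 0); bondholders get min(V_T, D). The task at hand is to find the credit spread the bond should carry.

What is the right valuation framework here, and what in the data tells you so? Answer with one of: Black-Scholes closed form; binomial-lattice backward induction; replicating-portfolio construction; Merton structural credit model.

Key observation: the question is about default risk generated by asset-value dynamics against a debt face of 161.9284 — the structural framework prices exactly that.

framework: Merton structural credit model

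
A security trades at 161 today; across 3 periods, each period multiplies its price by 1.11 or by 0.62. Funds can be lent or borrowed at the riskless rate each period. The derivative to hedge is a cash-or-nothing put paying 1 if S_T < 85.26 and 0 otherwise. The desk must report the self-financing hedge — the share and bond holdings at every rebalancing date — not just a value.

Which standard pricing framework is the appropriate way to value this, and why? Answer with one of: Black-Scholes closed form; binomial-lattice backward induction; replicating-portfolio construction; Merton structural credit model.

Key observation: a price alone would not answer the question — the per-node share/bond construction on the spot-161, 1.11/0.62 tree is required, and only the replicating-portfolio method yields it.

framework: replicating-portfolio construction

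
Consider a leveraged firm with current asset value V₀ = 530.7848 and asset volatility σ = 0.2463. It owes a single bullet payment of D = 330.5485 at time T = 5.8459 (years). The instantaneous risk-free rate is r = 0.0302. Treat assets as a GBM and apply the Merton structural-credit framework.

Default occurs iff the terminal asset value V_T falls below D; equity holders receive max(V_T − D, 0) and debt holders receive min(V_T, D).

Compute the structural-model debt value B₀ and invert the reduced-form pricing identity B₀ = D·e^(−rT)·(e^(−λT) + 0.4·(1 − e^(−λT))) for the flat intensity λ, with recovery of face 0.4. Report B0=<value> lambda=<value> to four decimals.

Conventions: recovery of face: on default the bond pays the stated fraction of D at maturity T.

B0=261.5789 lambda=0.0167

Equity is a call on the firm's assets struck at D = 330.5485:
d₁ = [ln(V₀/D) + (r + σ²/2)T] / (σ√T)
   = [ln(530.7848/330.5485) + (0.0302 + 0.5·0.2463²)·5.8459] / (0.2463·√5.8459)
   = [0.473603 + 0.353863] / 0.595511 = 1.389505
d₂ = d₁ − σ√T = 1.389505 − 0.595511 = 0.793994
N(d₁) = 0.917660,  N(d₂) = 0.786401,  e^(−rT) = 0.838160
E₀ = V₀·N(d₁) − D·e^(−rT)·N(d₂)
   = 530.7848·0.917660 − 330.5485·0.838160·0.786401 = 269.205938
B₀ = V₀ − E₀ = 530.7848 − 269.205938 = 261.578862
e^(−λT) = (B₀·e^(rT)/D − 0.4)/(1 − 0.4) = (261.5789·1.193090/330.5485 − 0.4)/0.6 = 0.90691505
λ = −ln(0.90691505)/5.8459 = 0.016714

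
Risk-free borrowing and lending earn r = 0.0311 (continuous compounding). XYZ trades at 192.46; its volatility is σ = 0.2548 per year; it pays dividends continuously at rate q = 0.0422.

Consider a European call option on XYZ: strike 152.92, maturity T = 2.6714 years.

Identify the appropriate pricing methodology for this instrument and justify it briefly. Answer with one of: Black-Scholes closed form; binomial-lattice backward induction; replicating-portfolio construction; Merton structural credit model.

framework: Black-Scholes closed form

Key observation: a European claim on XYZ (strike 152.92) — a lognormal (GBM) underlying with constant rate and volatility — has an exact closed-form value; no lattice or capital structure is involved.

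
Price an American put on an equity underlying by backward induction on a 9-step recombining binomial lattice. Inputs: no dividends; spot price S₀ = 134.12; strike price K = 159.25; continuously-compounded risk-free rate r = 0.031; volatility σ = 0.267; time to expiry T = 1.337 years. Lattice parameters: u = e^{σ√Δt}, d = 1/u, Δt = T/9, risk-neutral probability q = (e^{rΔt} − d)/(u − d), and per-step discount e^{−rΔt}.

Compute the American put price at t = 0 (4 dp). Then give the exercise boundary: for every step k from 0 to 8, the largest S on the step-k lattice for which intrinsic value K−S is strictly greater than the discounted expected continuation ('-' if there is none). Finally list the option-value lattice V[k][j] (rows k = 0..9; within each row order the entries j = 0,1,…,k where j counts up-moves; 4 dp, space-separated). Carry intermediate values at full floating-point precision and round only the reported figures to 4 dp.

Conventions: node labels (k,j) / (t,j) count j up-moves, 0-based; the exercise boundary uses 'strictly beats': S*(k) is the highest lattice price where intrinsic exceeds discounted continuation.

Δt=0.14856, u=1.10839, d=0.90221, q=0.49668, disc=e^(-rΔt)=0.99541
k=9 terminal: V=max(K-S,0) → 106.1302 93.9907 79.0770 60.7550 38.2458 10.5926 0.0000 0.0000 0.0000 0.0000
k=8: j=0 S=58.8775 intr=100.3725 cont=99.6408 V=100.3725[EX]; j=1 S=72.3328 intr=86.9172 cont=86.1855 V=86.9172[EX]; j=2 S=88.8631 intr=70.3869 cont=69.6552 V=70.3869[EX]; j=3 S=109.1710 intr=50.0790 cont=49.3473 V=50.0790[EX]; j=4 S=134.1200 intr=25.1300 cont=24.3983 V=25.1300[EX]; j=5 S=164.7706 intr=0.0000 cont=5.3069 V=5.3069[hold]; j=6 S=202.4257 intr=0.0000 cont=0.0000 V=0.0000[hold]; j=7 S=248.6863 intr=0.0000 cont=0.0000 V=0.0000[hold]; j=8 S=305.5188 intr=0.0000 cont=0.0000 V=0.0000[hold]  S*(8)=134.1200
k=7: j=0 S=65.2593 intr=93.9907 cont=93.2590 V=93.9907[EX]; j=1 S=80.1730 intr=79.0770 cont=78.3453 V=79.0770[EX]; j=2 S=98.4950 intr=60.7550 cont=60.0233 V=60.7550[EX]; j=3 S=121.0042 intr=38.2458 cont=37.5141 V=38.2458[EX]; j=4 S=148.6574 intr=10.5926 cont=15.2140 V=15.2140[hold]; j=5 S=182.6302 intr=0.0000 cont=2.6588 V=2.6588[hold]; j=6 S=224.3669 intr=0.0000 cont=0.0000 V=0.0000[hold]; j=7 S=275.6417 intr=0.0000 cont=0.0000 V=0.0000[hold]  S*(7)=121.0042
k=6: j=0 S=72.3328 intr=86.9172 cont=86.1855 V=86.9172[EX]; j=1 S=88.8631 intr=70.3869 cont=69.6552 V=70.3869[EX]; j=2 S=109.1710 intr=50.0790 cont=49.3473 V=50.0790[EX]; j=3 S=134.1200 intr=25.1300 cont=26.6831 V=26.6831[hold]; j=4 S=164.7706 intr=0.0000 cont=8.9368 V=8.9368[hold]; j=5 S=202.4257 intr=0.0000 cont=1.3321 V=1.3321[hold]; j=6 S=248.6863 intr=0.0000 cont=0.0000 V=0.0000[hold]  S*(6)=109.1710
k=5: j=0 S=80.1730 intr=79.0770 cont=78.3453 V=79.0770[EX]; j=1 S=98.4950 intr=60.7550 cont=60.0233 V=60.7550[EX]; j=2 S=121.0042 intr=38.2458 cont=38.2820 V=38.2820[hold]; j=3 S=148.6574 intr=10.5926 cont=17.7867 V=17.7867[hold]; j=4 S=182.6302 intr=0.0000 cont=5.1360 V=5.1360[hold]; j=5 S=224.3669 intr=0.0000 cont=0.6674 V=0.6674[hold]  S*(5)=98.4950
k=4: j=0 S=88.8631 intr=70.3869 cont=69.6552 V=70.3869[EX]; j=1 S=109.1710 intr=50.0790 cont=49.3652 V=50.0790[EX]; j=2 S=134.1200 intr=25.1300 cont=27.9732 V=27.9732[hold]; j=3 S=164.7706 intr=0.0000 cont=11.4505 V=11.4505[hold]; j=4 S=202.4257 intr=0.0000 cont=2.9031 V=2.9031[hold]  S*(4)=109.1710
k=3: j=0 S=98.4950 intr=60.7550 cont=60.0233 V=60.7550[EX]; j=1 S=121.0042 intr=38.2458 cont=38.9198 V=38.9198[hold]; j=2 S=148.6574 intr=10.5926 cont=19.6758 V=19.6758[hold]; j=3 S=182.6302 intr=0.0000 cont=7.1720 V=7.1720[hold]  S*(3)=98.4950
k=2: j=0 S=109.1710 intr=50.0790 cont=49.6805 V=50.0790[EX]; j=1 S=134.1200 intr=25.1300 cont=29.2268 V=29.2268[hold]; j=2 S=164.7706 intr=0.0000 cont=13.4036 V=13.4036[hold]  S*(2)=109.1710
k=1: j=0 S=121.0042 intr=38.2458 cont=39.5395 V=39.5395[hold]; j=1 S=148.6574 intr=10.5926 cont=21.2695 V=21.2695[hold]  S*(1)=-
k=0: j=0 S=134.1200 intr=25.1300 cont=30.3251 V=30.3251[hold]  S*(0)=-

price = 30.3251
boundary = - - 109.1710 98.4950 109.1710 98.4950 109.1710 121.0042 134.1200
tree:
30.3251
39.5395 21.2695
50.0790 29.2268 13.4036
60.7550 38.9198 19.6758 7.1720
70.3869 50.0790 27.9732 11.4505 2.9031
79.0770 60.7550 38.2820 17.7867 5.1360 0.6674
86.9172 70.3869 50.0790 26.6831 8.9368 1.3321 0.0000
93.9907 79.0770 60.7550 38.2458 15.2140 2.6588 0.0000 0.0000
100.3725 86.9172 70.3869 50.0790 25.1300 5.3069 0.0000 0.0000 0.0000
106.1302 93.9907 79.0770 60.7550 38.2458 10.5926 0.0000 0.0000 0.0000 0.0000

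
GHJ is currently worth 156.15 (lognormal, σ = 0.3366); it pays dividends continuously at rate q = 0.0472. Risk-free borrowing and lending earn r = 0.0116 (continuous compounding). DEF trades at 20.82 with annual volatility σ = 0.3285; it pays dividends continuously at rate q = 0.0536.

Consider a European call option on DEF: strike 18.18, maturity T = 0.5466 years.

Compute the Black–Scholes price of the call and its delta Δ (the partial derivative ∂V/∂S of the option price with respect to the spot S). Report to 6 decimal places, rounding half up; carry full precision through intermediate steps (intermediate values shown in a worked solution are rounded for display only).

price = 3.121270
Δ = 0.699983

σ√T = 0.3285·√0.5466 = 0.242868
d₁ = (ln(S/K) + (r−q+σ²/2)T) / (σ√T) = (ln(20.82/18.18) + (0.0116−0.0536+0.3285²/2)·0.5466) / 0.242868 = (0.135592 + 0.006535) / 0.242868 = 0.585204
d₂ = d₁ − σ√T = 0.585204 − 0.242868 = 0.342336
e^{−rT} = 0.993679
e^{−qT} = 0.971127
N(d₁) = 0.720795,  N(d₂) = 0.633951
Call price V = S·e^{−qT}·N(d₁) − K·e^{−rT}·N(d₂) = 14.573652 − 11.452381 = 3.121270
Δ = e^{−qT}·N(d₁) = 0.699983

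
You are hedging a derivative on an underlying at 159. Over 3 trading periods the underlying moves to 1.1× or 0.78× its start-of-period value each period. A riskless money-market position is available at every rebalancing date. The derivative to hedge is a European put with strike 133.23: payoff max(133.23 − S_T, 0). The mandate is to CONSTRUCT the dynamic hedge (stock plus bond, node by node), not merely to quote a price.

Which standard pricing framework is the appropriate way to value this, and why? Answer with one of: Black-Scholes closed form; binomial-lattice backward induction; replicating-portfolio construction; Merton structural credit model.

Key observation: since the answer must list Δ and B at each node of the 1.1/0.78 lattice on 159, the replicating-portfolio method — solving the two-state system at every node — is the one that applies.

framework: replicating-portfolio construction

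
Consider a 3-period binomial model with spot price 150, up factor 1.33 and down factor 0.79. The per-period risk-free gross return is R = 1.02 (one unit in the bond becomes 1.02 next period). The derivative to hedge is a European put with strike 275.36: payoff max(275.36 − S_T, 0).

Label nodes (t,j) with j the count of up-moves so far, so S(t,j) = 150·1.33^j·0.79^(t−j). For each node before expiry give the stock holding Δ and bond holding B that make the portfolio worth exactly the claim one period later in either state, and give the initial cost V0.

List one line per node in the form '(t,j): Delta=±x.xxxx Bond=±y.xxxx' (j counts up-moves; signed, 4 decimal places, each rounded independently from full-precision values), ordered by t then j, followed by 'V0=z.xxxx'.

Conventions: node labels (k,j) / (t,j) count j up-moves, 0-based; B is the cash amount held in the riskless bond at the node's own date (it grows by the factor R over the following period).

The replicating-portfolio and risk-neutral prices coincide; use p* = (1.02−0.79)/(1.33−0.79) = 0.4259 for the latter.
At maturity the claim pays: V(3,0)=201.4042, V(3,1)=150.8520, V(3,2)=65.7453, V(3,3)=0.0000
Node (2,0) S=93.6150: V=(p*·150.8520+(1−p*)·201.4042)/1.02=176.3458; Δ=(150.8520−201.4042)/(124.5080−73.9559)=-1.0000; B=V−Δ·S=269.9608
Node (2,1) S=157.6050: V=(p*·65.7453+(1−p*)·150.8520)/1.02=112.3558; Δ=(65.7453−150.8520)/(209.6147−124.5080)=-1.0000; B=V−Δ·S=269.9608
Node (2,2) S=265.3350: V=(p*·0.0000+(1−p*)·65.7453)/1.02=37.0026; Δ=(0.0000−65.7453)/(352.8956−209.6147)=-0.4589; B=V−Δ·S=158.7533
Node (1,0) S=118.5000: V=(p*·112.3558+(1−p*)·176.3458)/1.02=146.1674; Δ=(112.3558−176.3458)/(157.6050−93.6150)=-1.0000; B=V−Δ·S=264.6674
Node (1,1) S=199.5000: V=(p*·37.0026+(1−p*)·112.3558)/1.02=78.6872; Δ=(37.0026−112.3558)/(265.3350−157.6050)=-0.6995; B=V−Δ·S=218.2300
Node (0,0) S=150.0000: V=(p*·78.6872+(1−p*)·146.1674)/1.02=115.1234; Δ=(78.6872−146.1674)/(199.5000−118.5000)=-0.8331; B=V−Δ·S=240.0868
As a check, the time-0 holding Δ(0,0)·S0 + B(0,0) comes to 115.1234 — exactly V0.

(0,0): Delta=-0.8331 Bond=240.0868
(1,0): Delta=-1.0000 Bond=264.6674
(1,1): Delta=-0.6995 Bond=218.2300
(2,0): Delta=-1.0000 Bond=269.9608
(2,1): Delta=-1.0000 Bond=269.9608
(2,2): Delta=-0.4589 Bond=158.7533
V0=115.1234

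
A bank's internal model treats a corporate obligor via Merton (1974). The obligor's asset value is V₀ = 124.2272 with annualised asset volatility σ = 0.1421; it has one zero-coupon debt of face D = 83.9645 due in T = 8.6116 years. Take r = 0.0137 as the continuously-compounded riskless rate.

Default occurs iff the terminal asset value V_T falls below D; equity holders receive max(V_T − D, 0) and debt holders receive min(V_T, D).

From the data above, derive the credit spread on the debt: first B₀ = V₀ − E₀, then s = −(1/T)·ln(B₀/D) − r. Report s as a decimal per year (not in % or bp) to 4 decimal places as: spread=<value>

spread=0.0033

With assets at 124.2272 and a single debt payment of 83.9645 at 8.6116 years:
d₁ = [ln(V₀/D) + (r + σ²/2)T] / (σ√T)
   = [ln(124.2272/83.9645) + (0.0137 + 0.5·0.1421²)·8.6116] / (0.1421·√8.6116)
   = [0.391718 + 0.204923] / 0.417000 = 1.430795
d₂ = d₁ − σ√T = 1.430795 − 0.417000 = 1.013795
N(d₁) = 0.923756,  N(d₂) = 0.844660,  e^(−rT) = 0.888715
E₀ = V₀·N(d₁) − D·e^(−rT)·N(d₂)
   = 124.2272·0.923756 − 83.9645·0.888715·0.844660 = 51.726636
B₀ = V₀ − E₀ = 124.2272 − 51.726636 = 72.500564
spread = −(1/T)·ln(B₀/D) − r = −(1/8.6116)·ln(72.500564/83.9645) − 0.0137 = 0.00334675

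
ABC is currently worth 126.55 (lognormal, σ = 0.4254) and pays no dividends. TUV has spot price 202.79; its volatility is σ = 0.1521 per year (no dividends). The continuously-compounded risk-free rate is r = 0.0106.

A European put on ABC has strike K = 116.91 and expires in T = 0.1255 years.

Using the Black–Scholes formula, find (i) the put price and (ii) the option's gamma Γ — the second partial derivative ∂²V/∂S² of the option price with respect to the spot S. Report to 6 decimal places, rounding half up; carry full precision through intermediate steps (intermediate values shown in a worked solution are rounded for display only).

price = 3.426606
Γ = 0.017368

σ√T = 0.4254·√0.1255 = 0.150702
d₁ = (ln(S/K) + (r+σ²/2)T) / (σ√T) = (ln(126.55/116.91) + (0.0106+0.4254²/2)·0.1255) / 0.150702 = (0.079233 + 0.012686) / 0.150702 = 0.609938
d₂ = d₁ − σ√T = 0.609938 − 0.150702 = 0.459236
e^{−rT} = 0.998671
N(−d₁) = 0.270951,  N(−d₂) = 0.323032
Put price V = K·e^{−rT}·N(−d₂) − S·N(−d₁) = 37.715512 − 34.288906 = 3.426606
φ(d₁) = (1/√(2π))·e^{−d₁²/2} = 0.331227
Γ = φ(d₁) / (S·σ·√T) = 0.017368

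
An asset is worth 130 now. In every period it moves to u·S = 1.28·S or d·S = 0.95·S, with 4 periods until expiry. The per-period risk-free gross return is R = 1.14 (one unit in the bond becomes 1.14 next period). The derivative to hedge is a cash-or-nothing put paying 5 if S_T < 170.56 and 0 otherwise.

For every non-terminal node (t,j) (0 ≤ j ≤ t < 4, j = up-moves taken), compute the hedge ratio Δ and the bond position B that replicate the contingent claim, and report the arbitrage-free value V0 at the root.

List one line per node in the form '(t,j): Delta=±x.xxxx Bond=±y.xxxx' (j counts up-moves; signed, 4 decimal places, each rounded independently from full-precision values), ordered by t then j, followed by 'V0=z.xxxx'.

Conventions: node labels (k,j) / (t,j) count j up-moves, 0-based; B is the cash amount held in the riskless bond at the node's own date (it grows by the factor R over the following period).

(0,0): Delta=-0.0245 Bond=3.7958
(1,0): Delta=-0.0461 Bond=7.0023
(1,1): Delta=-0.0126 Bond=2.3560
(2,0): Delta=-0.0652 Bond=10.2242
(2,1): Delta=-0.0357 Bond=6.3310
(2,2): Delta=0.0000 Bond=0.0000
(3,0): Delta=0.0000 Bond=4.3860
(3,1): Delta=-0.1009 Bond=17.0122
(3,2): Delta=0.0000 Bond=0.0000
(3,3): Delta=0.0000 Bond=0.0000
V0=0.6165

No-arbitrage ⇒ martingale measure with p* = (R−d)/(u−d) = 0.5758.
At maturity the claim pays: V(4,0)=5.0000, V(4,1)=5.0000, V(4,2)=0.0000, V(4,3)=0.0000, V(4,4)=0.0000
Node (3,0) S=111.4587: V=(p*·5.0000+(1−p*)·5.0000)/1.14=4.3860; Δ=(5.0000−5.0000)/(142.6672−105.8858)=0.0000; B=V−Δ·S=4.3860
Node (3,1) S=150.1760: V=(p*·0.0000+(1−p*)·5.0000)/1.14=1.8607; Δ=(0.0000−5.0000)/(192.2253−142.6672)=-0.1009; B=V−Δ·S=17.0122
Node (3,2) S=202.3424: V=(p*·0.0000+(1−p*)·0.0000)/1.14=0.0000; Δ=(0.0000−0.0000)/(258.9983−192.2253)=0.0000; B=V−Δ·S=0.0000
Node (3,3) S=272.6298: V=(p*·0.0000+(1−p*)·0.0000)/1.14=0.0000; Δ=(0.0000−0.0000)/(348.9661−258.9983)=0.0000; B=V−Δ·S=0.0000
Node (2,0) S=117.3250: V=(p*·1.8607+(1−p*)·4.3860)/1.14=2.5720; Δ=(1.8607−4.3860)/(150.1760−111.4587)=-0.0652; B=V−Δ·S=10.2242
Node (2,1) S=158.0800: V=(p*·0.0000+(1−p*)·1.8607)/1.14=0.6925; Δ=(0.0000−1.8607)/(202.3424−150.1760)=-0.0357; B=V−Δ·S=6.3310
Node (2,2) S=212.9920: V=(p*·0.0000+(1−p*)·0.0000)/1.14=0.0000; Δ=(0.0000−0.0000)/(272.6298−202.3424)=0.0000; B=V−Δ·S=0.0000
Node (1,0) S=123.5000: V=(p*·0.6925+(1−p*)·2.5720)/1.14=1.3069; Δ=(0.6925−2.5720)/(158.0800−117.3250)=-0.0461; B=V−Δ·S=7.0023
Node (1,1) S=166.4000: V=(p*·0.0000+(1−p*)·0.6925)/1.14=0.2577; Δ=(0.0000−0.6925)/(212.9920−158.0800)=-0.0126; B=V−Δ·S=2.3560
Node (0,0) S=130.0000: V=(p*·0.2577+(1−p*)·1.3069)/1.14=0.6165; Δ=(0.2577−1.3069)/(166.4000−123.5000)=-0.0245; B=V−Δ·S=3.7958
As a check, the time-0 holding Δ(0,0)·S0 + B(0,0) comes to 0.6165 — exactly V0.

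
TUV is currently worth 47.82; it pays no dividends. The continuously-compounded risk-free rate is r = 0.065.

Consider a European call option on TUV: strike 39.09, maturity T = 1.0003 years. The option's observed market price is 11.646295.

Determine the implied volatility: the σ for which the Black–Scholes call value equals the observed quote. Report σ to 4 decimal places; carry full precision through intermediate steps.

sigma = 0.2140

At σ = 0.2140 the Black–Scholes value reproduces the quote:
σ√T = 0.214·√1.0003 = 0.214032
d₁ = (ln(S/K) + (r+σ²/2)T) / (σ√T) = (ln(47.82/39.09) + (0.065+0.214²/2)·1.0003) / 0.214032 = (0.201577 + 0.087924) / 0.214032 = 1.352609
d₂ = d₁ − σ√T = 1.352609 − 0.214032 = 1.138576
e^{−rT} = 0.937049
N(d₁) = 0.911910,  N(d₂) = 0.872560
V = S·N(d₁) − K·e^{−rT}·N(d₂) = 43.607519 − 31.961224 = 11.646295 (equal to the quote); since ∂V/∂σ > 0 for all σ, the implied volatility is unique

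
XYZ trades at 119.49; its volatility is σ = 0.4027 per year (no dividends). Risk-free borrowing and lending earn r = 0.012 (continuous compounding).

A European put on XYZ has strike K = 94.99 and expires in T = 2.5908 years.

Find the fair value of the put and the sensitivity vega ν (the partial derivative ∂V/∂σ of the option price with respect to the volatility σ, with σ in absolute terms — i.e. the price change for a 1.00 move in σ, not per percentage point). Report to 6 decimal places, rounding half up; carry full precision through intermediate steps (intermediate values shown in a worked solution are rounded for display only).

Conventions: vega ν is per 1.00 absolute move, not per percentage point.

price = 15.234377
ν = 58.950280

σ√T = 0.4027·√2.5908 = 0.648184
d₁ = (ln(S/K) + (r+σ²/2)T) / (σ√T) = (ln(119.49/94.99) + (0.012+0.4027²/2)·2.5908) / 0.648184 = (0.229461 + 0.241161) / 0.648184 = 0.726062
d₂ = d₁ − σ√T = 0.726062 − 0.648184 = 0.077878
e^{−rT} = 0.969389
N(−d₁) = 0.233900,  N(−d₂) = 0.468963
Put price V = K·e^{−rT}·N(−d₂) − S·N(−d₁) = 43.183128 − 27.948750 = 15.234377
φ(d₁) = (1/√(2π))·e^{−d₁²/2} = 0.306505
ν = S·φ(d₁)·√T = 58.950280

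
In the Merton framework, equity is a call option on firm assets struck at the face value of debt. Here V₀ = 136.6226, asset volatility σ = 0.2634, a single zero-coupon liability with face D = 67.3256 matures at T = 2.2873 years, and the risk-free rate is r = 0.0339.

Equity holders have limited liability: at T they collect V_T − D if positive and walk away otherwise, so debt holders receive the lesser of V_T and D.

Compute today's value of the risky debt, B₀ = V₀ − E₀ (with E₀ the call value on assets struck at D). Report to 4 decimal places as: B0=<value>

B0=61.9706

Apply the equity-as-call identities (strike 67.3256, horizon 2.2873 years):
d₁ = [ln(V₀/D) + (r + σ²/2)T] / (σ√T)
   = [ln(136.6226/67.3256) + (0.0339 + 0.5·0.2634²)·2.2873] / (0.2634·√2.2873)
   = [0.707682 + 0.156885] / 0.398361 = 2.170308
d₂ = d₁ − σ√T = 2.170308 − 0.398361 = 1.771947
N(d₁) = 0.985008,  N(d₂) = 0.961798,  e^(−rT) = 0.925390
E₀ = V₀·N(d₁) − D·e^(−rT)·N(d₂)
   = 136.6226·0.985008 − 67.3256·0.925390·0.961798 = 74.651978
B₀ = V₀ − E₀ = 136.6226 − 74.651978 = 61.970622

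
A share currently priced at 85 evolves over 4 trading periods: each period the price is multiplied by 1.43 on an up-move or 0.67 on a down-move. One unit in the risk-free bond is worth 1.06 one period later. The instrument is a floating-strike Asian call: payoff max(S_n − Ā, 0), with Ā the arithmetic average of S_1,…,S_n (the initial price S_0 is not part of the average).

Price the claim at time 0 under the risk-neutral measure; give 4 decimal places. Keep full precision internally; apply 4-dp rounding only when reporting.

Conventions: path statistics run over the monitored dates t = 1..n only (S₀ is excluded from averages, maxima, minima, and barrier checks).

price = 15.4037

Under the martingale measure an up-move has probability p* = 0.5132; value the claim as the probability-weighted average of per-path payoffs, discounted 4 periods at R = 1.06.
Enumerate all 2^4 = 16 price paths (U = up ×1.43, D = down ×0.67); each path with k up-moves has probability p*^k·(1−p*)^(4−k).
DDDD: Ā=34.4500, payoff=0.0000, prob=0.056176
UDDD: Ā=73.5275, payoff=0.0000, prob=0.059213
DUDD: Ā=57.3775, payoff=0.0000, prob=0.059213
UUDD: Ā=122.4624, payoff=0.0000, prob=0.062413
DDUD: Ā=46.5570, payoff=0.0000, prob=0.059213
UDUD: Ā=99.3679, payoff=0.0000, prob=0.062413
DUUD: Ā=83.2179, payoff=0.0000, prob=0.062413
UUUD: Ā=177.6144, payoff=0.0000, prob=0.065787
DDDU: Ā=39.3073, payoff=0.0000, prob=0.059213
UDDU: Ā=83.8946, payoff=0.0000, prob=0.062413
DUDU: Ā=67.7446, payoff=10.2816, prob=0.062413
UUDU: Ā=144.5893, payoff=21.9443, prob=0.065787
DDUU: Ā=56.9241, payoff=21.1021, prob=0.062413
UDUU: Ā=121.4948, payoff=45.0388, prob=0.065787
DUUU: Ā=105.3448, payoff=61.1888, prob=0.065787
UUUU: Ā=224.8404, payoff=130.5970, prob=0.069343
Price = Σ prob·payoff / R^4 = 19.446849 / 1.262477 = 15.4037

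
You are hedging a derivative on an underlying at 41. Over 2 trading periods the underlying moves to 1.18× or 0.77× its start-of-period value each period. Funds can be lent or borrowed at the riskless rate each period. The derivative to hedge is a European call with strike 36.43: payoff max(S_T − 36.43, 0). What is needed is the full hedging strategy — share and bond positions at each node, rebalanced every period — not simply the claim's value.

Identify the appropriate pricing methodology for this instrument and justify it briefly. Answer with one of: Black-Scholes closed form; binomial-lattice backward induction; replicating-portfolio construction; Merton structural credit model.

Key observation: the mandate to exhibit the hedge at every date and state singles out the replicating-portfolio construction on the 2-period tree with factors 1.18 and 0.77 from 41.

framework: replicating-portfolio construction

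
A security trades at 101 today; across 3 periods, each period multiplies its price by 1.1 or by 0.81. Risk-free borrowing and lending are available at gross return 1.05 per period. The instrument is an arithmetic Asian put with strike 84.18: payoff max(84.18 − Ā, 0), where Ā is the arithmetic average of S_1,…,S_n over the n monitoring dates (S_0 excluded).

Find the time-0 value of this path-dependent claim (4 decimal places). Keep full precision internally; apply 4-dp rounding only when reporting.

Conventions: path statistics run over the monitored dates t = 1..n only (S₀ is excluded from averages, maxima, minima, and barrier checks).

Under the martingale measure an up-move has probability p* = 0.8276; value the claim as the probability-weighted average of per-path payoffs, discounted 3 periods at R = 1.05.
Enumerate all 2^3 = 8 price paths (U = up ×1.1, D = down ×0.81); each path with k up-moves has probability p*^k·(1−p*)^(3−k).
DDD: Ā=67.2505, payoff=16.9295, prob=0.005125
UDD: Ā=91.3279, payoff=0.0000, prob=0.024601
DUD: Ā=81.5646, payoff=2.6154, prob=0.024601
UUD: Ā=110.7667, payoff=0.0000, prob=0.118086
DDU: Ā=73.6563, payoff=10.5237, prob=0.024601
UDU: Ā=100.0270, payoff=0.0000, prob=0.118086
DUU: Ā=90.2637, payoff=0.0000, prob=0.118086
UUU: Ā=122.5803, payoff=0.0000, prob=0.566813
Price = Σ prob·payoff / R^3 = 0.410008 / 1.157625 = 0.3542

price = 0.3542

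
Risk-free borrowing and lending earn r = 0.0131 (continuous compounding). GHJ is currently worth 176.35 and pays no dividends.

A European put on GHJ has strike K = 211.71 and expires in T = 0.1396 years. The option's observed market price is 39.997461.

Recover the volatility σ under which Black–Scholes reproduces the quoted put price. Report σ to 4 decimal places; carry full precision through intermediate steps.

At σ = 0.5954 the Black–Scholes value reproduces the quote:
σ√T = 0.5954·√0.1396 = 0.222460
d₁ = (ln(S/K) + (r+σ²/2)T) / (σ√T) = (ln(176.35/211.71) + (0.0131+0.5954²/2)·0.1396) / 0.222460 = (-0.182747 + 0.026573) / 0.222460 = -0.702032
d₂ = d₁ − σ√T = -0.702032 − 0.222460 = -0.924491
e^{−rT} = 0.998173
N(−d₁) = 0.758670,  N(−d₂) = 0.822385
V = K·e^{−rT}·N(−d₂) − S·N(−d₁) = 173.788965 − 133.791504 = 39.997461 (matching the quote); vega is positive throughout, so no other σ reproduces this price

sigma = 0.5954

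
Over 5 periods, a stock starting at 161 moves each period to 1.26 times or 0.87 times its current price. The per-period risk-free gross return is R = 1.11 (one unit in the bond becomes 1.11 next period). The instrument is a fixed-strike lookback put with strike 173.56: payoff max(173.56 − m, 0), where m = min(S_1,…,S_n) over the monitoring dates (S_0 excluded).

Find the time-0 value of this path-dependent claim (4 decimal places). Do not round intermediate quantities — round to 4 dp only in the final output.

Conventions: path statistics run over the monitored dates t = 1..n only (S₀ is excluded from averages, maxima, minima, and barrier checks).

price = 12.1040

With p* = (R−d)/(u−d) = 0.6154, sum probability × payoff across the paths and divide by R^5.
Enumerate all 2^5 = 32 price paths (U = up ×1.26, D = down ×0.87); each path with k up-moves has probability p*^k·(1−p*)^(5−k).
DDDDD: m=80.2458, payoff=93.3142, prob=0.008417
UDDDD: m=116.2180, payoff=57.3420, prob=0.013466
DUDDD: m=116.2180, payoff=57.3420, prob=0.013466
UUDDD: m=168.3157, payoff=5.2443, prob=0.021546
DDUDD: m=116.2180, payoff=57.3420, prob=0.013466
UDUDD: m=168.3157, payoff=5.2443, prob=0.021546
DUUDD: m=140.0700, payoff=33.4900, prob=0.021546
UUUDD: m=202.8600, payoff=0.0000, prob=0.034474
DDDUD: m=106.0190, payoff=67.5410, prob=0.013466
UDDUD: m=153.5447, payoff=20.0153, prob=0.021546
DUDUD: m=140.0700, payoff=33.4900, prob=0.021546
UUDUD: m=202.8600, payoff=0.0000, prob=0.034474
DDUUD: m=121.8609, payoff=51.6991, prob=0.021546
UDUUD: m=176.4882, payoff=0.0000, prob=0.034474
DUUUD: m=140.0700, payoff=33.4900, prob=0.034474
UUUUD: m=202.8600, payoff=0.0000, prob=0.055159
DDDDU: m=92.2365, payoff=81.3235, prob=0.013466
UDDDU: m=133.5839, payoff=39.9761, prob=0.021546
DUDDU: m=133.5839, payoff=39.9761, prob=0.021546
UUDDU: m=193.4664, payoff=0.0000, prob=0.034474
DDUDU: m=121.8609, payoff=51.6991, prob=0.021546
UDUDU: m=176.4882, payoff=0.0000, prob=0.034474
DUUDU: m=140.0700, payoff=33.4900, prob=0.034474
UUUDU: m=202.8600, payoff=0.0000, prob=0.055159
DDDUU: m=106.0190, payoff=67.5410, prob=0.021546
UDDUU: m=153.5447, payoff=20.0153, prob=0.034474
DUDUU: m=140.0700, payoff=33.4900, prob=0.034474
UUDUU: m=202.8600, payoff=0.0000, prob=0.055159
DDUUU: m=121.8609, payoff=51.6991, prob=0.034474
UDUUU: m=176.4882, payoff=0.0000, prob=0.055159
DUUUU: m=140.0700, payoff=33.4900, prob=0.055159
UUUUU: m=202.8600, payoff=0.0000, prob=0.088254
Price = Σ prob·payoff / R^5 = 20.396010 / 1.685058 = 12.1040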